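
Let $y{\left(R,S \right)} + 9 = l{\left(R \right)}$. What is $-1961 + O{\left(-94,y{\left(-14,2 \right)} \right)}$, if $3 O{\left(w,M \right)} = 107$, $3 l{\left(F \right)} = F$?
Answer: $- \frac{5776}{3} \approx -1925.3$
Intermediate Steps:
$l{\left(F \right)} = \frac{F}{3}$
$y{\left(R,S \right)} = -9 + \frac{R}{3}$
$O{\left(w,M \right)} = \frac{107}{3}$ ($O{\left(w,M \right)} = \frac{1}{3} \cdot 107 = \frac{107}{3}$)
$-1961 + O{\left(-94,y{\left(-14,2 \right)} \right)} = -1961 + \frac{107}{3} = - \frac{5776}{3}$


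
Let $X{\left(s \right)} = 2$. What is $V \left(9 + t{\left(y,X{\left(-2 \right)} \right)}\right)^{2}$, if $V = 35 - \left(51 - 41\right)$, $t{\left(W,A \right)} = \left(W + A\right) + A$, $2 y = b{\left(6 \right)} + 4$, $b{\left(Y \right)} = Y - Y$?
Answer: $5625$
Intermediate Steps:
$b{\left(Y \right)} = 0$
$y = 2$ ($y = \frac{0 + 4}{2} = \frac{1}{2} \cdot 4 = 2$)
$t{\left(W,A \right)} = W + 2 A$ ($t{\left(W,A \right)} = \left(A + W\right) + A = W + 2 A$)
$V = 25$ ($V = 35 - 10 = 25$)
$V \left(9 + t{\left(y,X{\left(-2 \right)} \right)}\right)^{2} = 25 \left(9 + \left(2 + 2 \cdot 2\right)\right)^{2} = 25 \left(9 + \left(2 + 4\right)\right)^{2} = 25 \left(9 + 6\right)^{2} = 25 \cdot 15^{2} = 25 \cdot 225 = 5625$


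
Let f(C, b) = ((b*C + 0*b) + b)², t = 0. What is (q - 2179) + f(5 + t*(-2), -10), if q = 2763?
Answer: 4184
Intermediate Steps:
f(C, b) = (b + C*b)² (f(C, b) = ((C*b + 0) + b)² = (C*b + b)² = (b + C*b)²)
(q - 2179) + f(5 + t*(-2), -10) = (2763 - 2179) + (-10)²*(1 + (5 + 0*(-2)))² = 584 + 100*(1 + (5 + 0))² = 584 + 100*(1 + 5)² = 584 + 100*6² = 584 + 100*36 = 584 + 3600 = 4184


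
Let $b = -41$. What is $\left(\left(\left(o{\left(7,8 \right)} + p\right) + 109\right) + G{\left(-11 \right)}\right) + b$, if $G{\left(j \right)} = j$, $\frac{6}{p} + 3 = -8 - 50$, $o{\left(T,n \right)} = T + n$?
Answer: $\frac{4386}{61} \approx 71.902$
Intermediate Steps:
$p = - \frac{6}{61}$ ($p = \frac{6}{-3 - 58} = \frac{6}{-61} = 6 \left(- \frac{1}{61}\right) = - \frac{6}{61} \approx -0.098361$)
$\left(\left(\left(o{\left(7,8 \right)} + p\right) + 109\right) + G{\left(-11 \right)}\right) + b = \left(\left(\left(\left(7 + 8\right) - \frac{6}{61}\right) + 109\right) - 11\right) - 41 = \left(\left(\left(15 - \frac{6}{61}\right) + 109\right) - 11\right) - 41 = \left(\left(\frac{909}{61} + 109\right) - 11\right) - 41 = \left(\frac{7558}{61} - 11\right) - 41 = \frac{6887}{61} - 41 = \frac{4386}{61}$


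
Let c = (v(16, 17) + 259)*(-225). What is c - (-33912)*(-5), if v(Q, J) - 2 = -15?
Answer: -224910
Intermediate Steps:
v(Q, J) = -13 (v(Q, J) = 2 - 15 = -13)
c = -55350 (c = (-13 + 259)*(-225) = 246*(-225) = -55350)
c - (-33912)*(-5) = -55350 - (-33912)*(-5) = -55350 - 1*169560 = -55350 - 169560 = -224910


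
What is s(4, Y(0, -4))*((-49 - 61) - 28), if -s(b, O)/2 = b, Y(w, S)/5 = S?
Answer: 1104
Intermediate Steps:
Y(w, S) = 5*S
s(b, O) = -2*b
s(4, Y(0, -4))*((-49 - 61) - 28) = (-2*4)*((-49 - 61) - 28) = -8*(-110 - 28) = -8*(-138) = 1104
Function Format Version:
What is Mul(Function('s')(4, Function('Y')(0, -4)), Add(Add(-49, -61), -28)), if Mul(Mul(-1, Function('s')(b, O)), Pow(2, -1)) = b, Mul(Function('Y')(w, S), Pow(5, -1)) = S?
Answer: 1104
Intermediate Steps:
Function('Y')(w, S) = Mul(5, S)
Function('s')(b, O) = Mul(-2, b)
Mul(Function('s')(4, Function('Y')(0, -4)), Add(Add(-49, -61), -28)) = Mul(Mul(-2, 4), Add(Add(-49, -61), -28)) = Mul(-8, Add(-110, -28)) = Mul(-8, -138) = 1104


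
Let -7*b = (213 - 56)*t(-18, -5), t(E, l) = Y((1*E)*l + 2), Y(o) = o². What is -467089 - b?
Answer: -1940775/7 ≈ -2.7725e+5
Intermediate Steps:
t(E, l) = (2 + E*l)² (t(E, l) = ((1*E)*l + 2)² = (E*l + 2)² = (2 + E*l)²)
b = -1328848/7 (b = -(213 - 56)*(2 - 18*(-5))²/7 = -157*(2 + 90)²/7 = -157*92²/7 = -157*8464/7 = -⅐*1328848 = -1328848/7 ≈ -1.8984e+5)
-467089 - b = -467089 - 1*(-1328848/7) = -467089 + 1328848/7 = -1940775/7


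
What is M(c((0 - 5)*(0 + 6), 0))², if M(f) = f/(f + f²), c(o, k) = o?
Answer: 1/841 ≈ 0.0011891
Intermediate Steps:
M(f) = f/(f + f²)
M(c((0 - 5)*(0 + 6), 0))² = (1/(1 + (0 - 5)*(0 + 6)))² = (1/(1 - 5*6))² = (1/(1 - 30))² = (1/(-29))² = (-1/29)² = 1/841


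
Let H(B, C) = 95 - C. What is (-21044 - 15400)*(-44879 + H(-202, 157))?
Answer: 1637829804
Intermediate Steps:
(-21044 - 15400)*(-44879 + H(-202, 157)) = (-21044 - 15400)*(-44879 + (95 - 1*157)) = -36444*(-44879 + (95 - 157)) = -36444*(-44879 - 62) = -36444*(-44941) = 1637829804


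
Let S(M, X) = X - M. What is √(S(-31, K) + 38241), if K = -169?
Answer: √38103 ≈ 195.20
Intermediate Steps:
√(S(-31, K) + 38241) = √((-169 - 1*(-31)) + 38241) = √((-169 + 31) + 38241) = √(-138 + 38241) = √38103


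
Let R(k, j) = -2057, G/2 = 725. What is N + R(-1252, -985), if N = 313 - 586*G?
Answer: -851444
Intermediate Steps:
G = 1450 (G = 2*725 = 1450)
N = -849387 (N = 313 - 586*1450 = 313 - 849700 = -849387)
N + R(-1252, -985) = -849387 - 2057 = -851444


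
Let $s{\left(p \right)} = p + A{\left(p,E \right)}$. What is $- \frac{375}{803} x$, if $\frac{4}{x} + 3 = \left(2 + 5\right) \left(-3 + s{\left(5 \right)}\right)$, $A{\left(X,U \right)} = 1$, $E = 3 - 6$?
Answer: $- \frac{250}{2409} \approx -0.10378$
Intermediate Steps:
$E = -3$ ($E = 3 - 6 = -3$)
$s{\left(p \right)} = 1 + p$ ($s{\left(p \right)} = p + 1 = 1 + p$)
$x = \frac{2}{9}$ ($x = \frac{4}{-3 + \left(2 + 5\right) \left(-3 + \left(1 + 5\right)\right)} = \frac{4}{-3 + 7 \left(-3 + 6\right)} = \frac{4}{-3 + 7 \cdot 3} = \frac{4}{-3 + 21} = \frac{4}{18} = 4 \cdot \frac{1}{18} = \frac{2}{9} \approx 0.22222$)
$- \frac{375}{803} x = - \frac{375}{803} \cdot \frac{2}{9} = \left(-375\right) \frac{1}{803} \cdot \frac{2}{9} = \left(- \frac{375}{803}\right) \frac{2}{9} = - \frac{250}{2409}$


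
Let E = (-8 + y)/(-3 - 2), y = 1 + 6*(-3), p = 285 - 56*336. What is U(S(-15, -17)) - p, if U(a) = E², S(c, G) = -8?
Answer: 18556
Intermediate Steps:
p = -18531 (p = 285 - 18816 = -18531)
y = -17 (y = 1 - 18 = -17)
E = 5 (E = (-8 - 17)/(-3 - 2) = -25/(-5) = -25*(-⅕) = 5)
U(a) = 25 (U(a) = 5² = 25)
U(S(-15, -17)) - p = 25 - 1*(-18531) = 25 + 18531 = 18556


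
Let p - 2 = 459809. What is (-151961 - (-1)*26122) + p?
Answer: 333972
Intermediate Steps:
p = 459811 (p = 2 + 459809 = 459811)
(-151961 - (-1)*26122) + p = (-151961 - (-1)*26122) + 459811 = (-151961 - 1*(-26122)) + 459811 = (-151961 + 26122) + 459811 = -125839 + 459811 = 333972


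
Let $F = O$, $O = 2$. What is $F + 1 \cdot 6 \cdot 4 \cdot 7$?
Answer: $170$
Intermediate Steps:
$F = 2$
$F + 1 \cdot 6 \cdot 4 \cdot 7 = 2 + 1 \cdot 6 \cdot 4 \cdot 7 = 2 + 6 \cdot 4 \cdot 7 = 2 + 24 \cdot 7 = 2 + 168 = 170$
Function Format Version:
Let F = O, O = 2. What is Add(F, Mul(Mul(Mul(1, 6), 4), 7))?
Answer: 170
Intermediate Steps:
F = 2
Add(F, Mul(Mul(Mul(1, 6), 4), 7)) = Add(2, Mul(Mul(Mul(1, 6), 4), 7)) = Add(2, Mul(Mul(6, 4), 7)) = Add(2, Mul(24, 7)) = Add(2, 168) = 170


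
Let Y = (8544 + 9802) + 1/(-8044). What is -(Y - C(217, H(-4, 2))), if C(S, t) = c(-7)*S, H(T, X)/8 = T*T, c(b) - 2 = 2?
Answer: -140593031/8044 ≈ -17478.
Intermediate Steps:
c(b) = 4 (c(b) = 2 + 2 = 4)
H(T, X) = 8*T² (H(T, X) = 8*(T*T) = 8*T²)
C(S, t) = 4*S
Y = 147575223/8044 (Y = 18346 - 1/8044 = 147575223/8044 ≈ 18346.)
-(Y - C(217, H(-4, 2))) = -(147575223/8044 - 4*217) = -(147575223/8044 - 1*868) = -(147575223/8044 - 868) = -1*140593031/8044 = -140593031/8044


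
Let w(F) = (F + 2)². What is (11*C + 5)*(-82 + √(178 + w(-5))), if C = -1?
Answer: 492 - 6*√187 ≈ 409.95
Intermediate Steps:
w(F) = (2 + F)²
(11*C + 5)*(-82 + √(178 + w(-5))) = (11*(-1) + 5)*(-82 + √(178 + (2 - 5)²)) = (-11 + 5)*(-82 + √(178 + (-3)²)) = -6*(-82 + √(178 + 9)) = -6*(-82 + √187) = 492 - 6*√187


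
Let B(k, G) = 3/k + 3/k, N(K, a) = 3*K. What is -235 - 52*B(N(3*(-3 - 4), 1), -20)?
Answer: -4831/21 ≈ -230.05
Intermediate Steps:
B(k, G) = 6/k
-235 - 52*B(N(3*(-3 - 4), 1), -20) = -235 - 312/(3*(3*(-3 - 4))) = -235 - 312/(3*(3*(-7))) = -235 - 312/(3*(-21)) = -235 - 312/(-63) = -235 - 312*(-1)/63 = -235 - 52*(-2/21) = -235 + 104/21 = -4831/21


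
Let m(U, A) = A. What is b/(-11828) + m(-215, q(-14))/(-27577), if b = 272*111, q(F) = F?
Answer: -208109798/81545189 ≈ -2.5521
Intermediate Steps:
b = 30192
b/(-11828) + m(-215, q(-14))/(-27577) = 30192/(-11828) - 14/(-27577) = 30192*(-1/11828) - 14*(-1/27577) = -7548/2957 + 14/27577 = -208109798/81545189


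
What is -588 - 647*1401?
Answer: -907035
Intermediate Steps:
-588 - 647*1401 = -588 - 906447 = -907035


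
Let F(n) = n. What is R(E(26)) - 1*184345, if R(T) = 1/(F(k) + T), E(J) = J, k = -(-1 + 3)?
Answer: -4424279/24 ≈ -1.8435e+5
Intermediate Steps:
k = -2 (k = -1*2 = -2)
R(T) = 1/(-2 + T)
R(E(26)) - 1*184345 = 1/(-2 + 26) - 1*184345 = 1/24 - 184345 = -4424279/24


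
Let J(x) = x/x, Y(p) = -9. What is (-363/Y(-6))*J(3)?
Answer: 121/3 ≈ 40.333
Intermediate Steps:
J(x) = 1
(-363/Y(-6))*J(3) = -363/(-9)*1 = -363*(-⅑)*1 = (121/3)*1 = 121/3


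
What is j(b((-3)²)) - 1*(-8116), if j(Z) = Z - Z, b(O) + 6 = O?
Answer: 8116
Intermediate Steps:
b(O) = -6 + O
j(Z) = 0
j(b((-3)²)) - 1*(-8116) = 0 - 1*(-8116) = 0 + 8116 = 8116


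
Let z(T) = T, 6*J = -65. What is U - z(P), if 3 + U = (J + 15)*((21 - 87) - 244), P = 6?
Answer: -3902/3 ≈ -1300.7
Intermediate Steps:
J = -65/6 (J = (1/6)*(-65) = -65/6 ≈ -10.833)
U = -3884/3 (U = -3 + (-65/6 + 15)*((21 - 87) - 244) = -3 + 25*(-66 - 244)/6 = -3 + (25/6)*(-310) = -3 - 3875/3 = -3884/3 ≈ -1294.7)
U - z(P) = -3884/3 - 1*6 = -3884/3 - 6 = -3902/3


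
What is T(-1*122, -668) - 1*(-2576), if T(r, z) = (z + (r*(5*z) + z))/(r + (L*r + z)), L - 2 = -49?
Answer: 821368/309 ≈ 2658.1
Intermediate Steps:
L = -47 (L = 2 - 49 = -47)
T(r, z) = (2*z + 5*r*z)/(z - 46*r) (T(r, z) = (z + (r*(5*z) + z))/(r + (-47*r + z)) = (z + (5*r*z + z))/(r + (z - 47*r)) = (z + (z + 5*r*z))/(z - 46*r) = (2*z + 5*r*z)/(z - 46*r))
T(-1*122, -668) - 1*(-2576) = -668*(2 + 5*(-1*122))/(-668 - (-46)*122) - 1*(-2576) = -668*(2 + 5*(-122))/(-668 - 46*(-122)) + 2576 = -668*(2 - 610)/(-668 + 5612) + 2576 = -668*(-608)/4944 + 2576 = -668*1/4944*(-608) + 2576 = 25384/309 + 2576 = 821368/309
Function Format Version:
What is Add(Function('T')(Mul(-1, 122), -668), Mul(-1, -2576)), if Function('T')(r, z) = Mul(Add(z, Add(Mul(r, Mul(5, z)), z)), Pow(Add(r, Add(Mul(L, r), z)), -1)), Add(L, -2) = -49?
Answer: Rational(821368, 309) ≈ 2658.1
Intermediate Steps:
L = -47 (L = Add(2, -49) = -47)
Function('T')(r, z) = Mul(Pow(Add(z, Mul(-46, r)), -1), Add(Mul(2, z), Mul(5, r, z))) (Function('T')(r, z) = Mul(Add(z, Add(Mul(r, Mul(5, z)), z)), Pow(Add(r, Add(Mul(-47, r), z)), -1)) = Mul(Add(z, Add(Mul(5, r, z), z)), Pow(Add(r, Add(z, Mul(-47, r))), -1)) = Mul(Add(z, Add(z, Mul(5, r, z))), Pow(Add(z, Mul(-46, r)), -1)) = Mul(Add(Mul(2, z), Mul(5, r, z)), Pow(Add(z, Mul(-46, r)), -1)) = Mul(Pow(Add(z, Mul(-46, r)), -1), Add(Mul(2, z), Mul(5, r, z))))
Add(Function('T')(Mul(-1, 122), -668), Mul(-1, -2576)) = Add(Mul(-668, Pow(Add(-668, Mul(-46, Mul(-1, 122))), -1), Add(2, Mul(5, Mul(-1, 122)))), Mul(-1, -2576)) = Add(Mul(-668, Pow(Add(-668, Mul(-46, -122)), -1), Add(2, Mul(5, -122))), 2576) = Add(Mul(-668, Pow(Add(-668, 5612), -1), Add(2, -610)), 2576) = Add(Mul(-668, Pow(4944, -1), -608), 2576) = Add(Mul(-668, Rational(1, 4944), -608), 2576) = Add(Rational(25384, 309), 2576) = Rational(821368, 309)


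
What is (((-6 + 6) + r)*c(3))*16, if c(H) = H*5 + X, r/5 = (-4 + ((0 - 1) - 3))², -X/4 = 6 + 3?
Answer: -107520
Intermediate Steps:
X = -36 (X = -4*(6 + 3) = -4*9 = -36)
r = 320 (r = 5*(-4 + ((0 - 1) - 3))² = 5*(-4 + (-1 - 3))² = 5*(-4 - 4)² = 5*(-8)² = 5*64 = 320)
c(H) = -36 + 5*H (c(H) = H*5 - 36 = 5*H - 36 = -36 + 5*H)
(((-6 + 6) + r)*c(3))*16 = (((-6 + 6) + 320)*(-36 + 5*3))*16 = ((0 + 320)*(-36 + 15))*16 = (320*(-21))*16 = -6720*16 = -107520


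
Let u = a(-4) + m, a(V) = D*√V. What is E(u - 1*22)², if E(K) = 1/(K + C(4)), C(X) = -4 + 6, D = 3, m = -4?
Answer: (4 + I)²/10404 ≈ 0.0014418 + 0.00076894*I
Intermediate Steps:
a(V) = 3*√V
C(X) = 2
u = -4 + 6*I (u = 3*√(-4) - 4 = 3*(2*I) - 4 = 6*I - 4 = -4 + 6*I ≈ -4.0 + 6.0*I)
E(K) = 1/(2 + K) (E(K) = 1/(K + 2) = 1/(2 + K))
E(u - 1*22)² = (1/(2 + ((-4 + 6*I) - 1*22)))² = (1/(2 + ((-4 + 6*I) - 22)))² = (1/(2 + (-26 + 6*I)))² = (1/(-24 + 6*I))² = ((-24 - 6*I)/612)² = (-24 - 6*I)²/374544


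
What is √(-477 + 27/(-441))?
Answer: 4*I*√1461/7 ≈ 21.842*I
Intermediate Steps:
√(-477 + 27/(-441)) = √(-477 + 27*(-1/441)) = √(-477 - 3/49) = √(-23376/49) = 4*I*√1461/7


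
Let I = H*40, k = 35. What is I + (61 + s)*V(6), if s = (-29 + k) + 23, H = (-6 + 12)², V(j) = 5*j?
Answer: 4140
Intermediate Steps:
H = 36 (H = 6² = 36)
I = 1440 (I = 36*40 = 1440)
s = 29 (s = (-29 + 35) + 23 = 6 + 23 = 29)
I + (61 + s)*V(6) = 1440 + (61 + 29)*(5*6) = 1440 + 90*30 = 1440 + 2700 = 4140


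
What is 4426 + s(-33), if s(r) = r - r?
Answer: 4426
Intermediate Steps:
s(r) = 0
4426 + s(-33) = 4426 + 0 = 4426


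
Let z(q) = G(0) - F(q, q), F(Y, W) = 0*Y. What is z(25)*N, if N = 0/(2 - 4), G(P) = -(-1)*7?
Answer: 0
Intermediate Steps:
F(Y, W) = 0
G(P) = 7 (G(P) = -1*(-7) = 7)
z(q) = 7 (z(q) = 7 - 1*0 = 7 + 0 = 7)
N = 0 (N = 0/(-2) = 0*(-½) = 0)
z(25)*N = 7*0 = 0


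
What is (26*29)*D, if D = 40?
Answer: 30160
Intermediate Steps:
(26*29)*D = (26*29)*40 = 754*40 = 30160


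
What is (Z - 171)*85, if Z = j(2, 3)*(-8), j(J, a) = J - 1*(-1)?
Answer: -16575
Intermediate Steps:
j(J, a) = 1 + J (j(J, a) = J + 1 = 1 + J)
Z = -24 (Z = (1 + 2)*(-8) = 3*(-8) = -24)
(Z - 171)*85 = (-24 - 171)*85 = -195*85 = -16575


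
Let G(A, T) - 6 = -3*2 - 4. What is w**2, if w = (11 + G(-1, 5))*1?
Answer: 49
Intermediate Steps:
G(A, T) = -4 (G(A, T) = 6 + (-3*2 - 4) = 6 + (-6 - 4) = 6 - 10 = -4)
w = 7 (w = (11 - 4)*1 = 7*1 = 7)
w**2 = 7**2 = 49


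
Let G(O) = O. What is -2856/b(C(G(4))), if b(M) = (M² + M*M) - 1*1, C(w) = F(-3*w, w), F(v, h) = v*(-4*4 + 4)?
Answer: -2856/41471 ≈ -0.068867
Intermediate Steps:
F(v, h) = -12*v (F(v, h) = v*(-16 + 4) = v*(-12) = -12*v)
C(w) = 36*w (C(w) = -(-36)*w = 36*w)
b(M) = -1 + 2*M² (b(M) = (M² + M²) - 1 = 2*M² - 1 = -1 + 2*M²)
-2856/b(C(G(4))) = -2856/(-1 + 2*(36*4)²) = -2856/(-1 + 2*144²) = -2856/(-1 + 2*20736) = -2856/(-1 + 41472) = -2856/41471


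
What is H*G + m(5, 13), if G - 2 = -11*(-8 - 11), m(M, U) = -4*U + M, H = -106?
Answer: -22413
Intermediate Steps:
m(M, U) = M - 4*U
G = 211 (G = 2 - 11*(-8 - 11) = 2 - 11*(-19) = 2 + 209 = 211)
H*G + m(5, 13) = -106*211 + (5 - 4*13) = -22366 + (5 - 52) = -22366 - 47 = -22413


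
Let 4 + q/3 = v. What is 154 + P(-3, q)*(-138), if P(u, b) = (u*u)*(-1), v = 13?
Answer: 1396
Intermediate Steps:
q = 27 (q = -12 + 3*13 = -12 + 39 = 27)
P(u, b) = -u² (P(u, b) = u²*(-1) = -u²)
154 + P(-3, q)*(-138) = 154 - 1*(-3)²*(-138) = 154 - 1*9*(-138) = 154 - 9*(-138) = 154 + 1242 = 1396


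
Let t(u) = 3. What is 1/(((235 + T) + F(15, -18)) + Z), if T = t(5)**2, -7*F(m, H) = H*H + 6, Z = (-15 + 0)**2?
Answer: 7/2953 ≈ 0.0023705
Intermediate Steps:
Z = 225 (Z = (-15)**2 = 225)
F(m, H) = -6/7 - H**2/7 (F(m, H) = -(H*H + 6)/7 = -(H**2 + 6)/7 = -(6 + H**2)/7 = -6/7 - H**2/7)
T = 9 (T = 3**2 = 9)
1/(((235 + T) + F(15, -18)) + Z) = 1/(((235 + 9) + (-6/7 - 1/7*(-18)**2)) + 225) = 1/((244 + (-6/7 - 1/7*324)) + 225) = 1/((244 + (-6/7 - 324/7)) + 225) = 1/((244 - 330/7) + 225) = 1/(1378/7 + 225) = 1/(2953/7) = 7/2953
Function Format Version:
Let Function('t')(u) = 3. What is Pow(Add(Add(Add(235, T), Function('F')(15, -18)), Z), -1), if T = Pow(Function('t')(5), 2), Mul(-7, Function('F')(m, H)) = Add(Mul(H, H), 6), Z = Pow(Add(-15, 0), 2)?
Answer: Rational(7, 2953) ≈ 0.0023705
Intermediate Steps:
Z = 225 (Z = Pow(-15, 2) = 225)
Function('F')(m, H) = Add(Rational(-6, 7), Mul(Rational(-1, 7), Pow(H, 2))) (Function('F')(m, H) = Mul(Rational(-1, 7), Add(Mul(H, H), 6)) = Mul(Rational(-1, 7), Add(Pow(H, 2), 6)) = Mul(Rational(-1, 7), Add(6, Pow(H, 2))) = Add(Rational(-6, 7), Mul(Rational(-1, 7), Pow(H, 2))))
T = 9 (T = Pow(3, 2) = 9)
Pow(Add(Add(Add(235, T), Function('F')(15, -18)), Z), -1) = Pow(Add(Add(Add(235, 9), Add(Rational(-6, 7), Mul(Rational(-1, 7), Pow(-18, 2)))), 225), -1) = Pow(Add(Add(244, Add(Rational(-6, 7), Mul(Rational(-1, 7), 324))), 225), -1) = Pow(Add(Add(244, Add(Rational(-6, 7), Rational(-324, 7))), 225), -1) = Pow(Add(Add(244, Rational(-330, 7)), 225), -1) = Pow(Add(Rational(1378, 7), 225), -1) = Pow(Rational(2953, 7), -1) = Rational(7, 2953)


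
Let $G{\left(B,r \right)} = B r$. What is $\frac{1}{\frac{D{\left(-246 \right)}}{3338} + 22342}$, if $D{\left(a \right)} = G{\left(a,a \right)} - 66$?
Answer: $\frac{1669}{37319023} \approx 4.4723 \cdot 10^{-5}$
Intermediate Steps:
$D{\left(a \right)} = -66 + a^{2}$ ($D{\left(a \right)} = a a - 66 = a^{2} - 66 = -66 + a^{2}$)
$\frac{1}{\frac{D{\left(-246 \right)}}{3338} + 22342} = \frac{1}{\frac{-66 + \left(-246\right)^{2}}{3338} + 22342} = \frac{1}{\left(-66 + 60516\right) \frac{1}{3338} + 22342} = \frac{1}{60450 \cdot \frac{1}{3338} + 22342} = \frac{1}{\frac{30225}{1669} + 22342} = \frac{1}{\frac{37319023}{1669}} = \frac{1669}{37319023}$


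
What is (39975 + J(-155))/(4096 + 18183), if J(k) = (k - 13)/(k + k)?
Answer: 6196209/3453245 ≈ 1.7943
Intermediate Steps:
J(k) = (-13 + k)/(2*k) (J(k) = (-13 + k)/((2*k)) = (-13 + k)*(1/(2*k)) = (-13 + k)/(2*k))
(39975 + J(-155))/(4096 + 18183) = (39975 + (½)*(-13 - 155)/(-155))/(4096 + 18183) = (39975 + (½)*(-1/155)*(-168))/22279 = (39975 + 84/155)*(1/22279) = (6196209/155)*(1/22279) = 6196209/3453245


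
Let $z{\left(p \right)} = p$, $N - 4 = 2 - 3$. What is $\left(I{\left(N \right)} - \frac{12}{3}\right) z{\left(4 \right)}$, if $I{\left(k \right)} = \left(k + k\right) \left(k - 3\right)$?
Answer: $-16$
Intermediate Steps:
$N = 3$ ($N = 4 + \left(2 - 3\right) = 4 - 1 = 3$)
$I{\left(k \right)} = 2 k \left(-3 + k\right)$
$\left(I{\left(N \right)} - \frac{12}{3}\right) z{\left(4 \right)} = \left(2 \cdot 3 \left(-3 + 3\right) - \frac{12}{3}\right) 4 = \left(2 \cdot 3 \cdot 0 - 4\right) 4 = \left(0 - 4\right) 4 = \left(-4\right) 4 = -16$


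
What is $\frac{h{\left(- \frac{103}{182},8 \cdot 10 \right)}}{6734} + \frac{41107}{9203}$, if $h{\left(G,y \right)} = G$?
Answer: $\frac{50379298007}{11279086364} \approx 4.4666$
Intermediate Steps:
$\frac{h{\left(- \frac{103}{182},8 \cdot 10 \right)}}{6734} + \frac{41107}{9203} = \frac{\left(-103\right) \frac{1}{182}}{6734} + \frac{41107}{9203} = \left(-103\right) \frac{1}{182} \cdot \frac{1}{6734} + 41107 \cdot \frac{1}{9203} = \left(- \frac{103}{182}\right) \frac{1}{6734} + \frac{41107}{9203} = - \frac{103}{1225588} + \frac{41107}{9203} = \frac{50379298007}{11279086364}$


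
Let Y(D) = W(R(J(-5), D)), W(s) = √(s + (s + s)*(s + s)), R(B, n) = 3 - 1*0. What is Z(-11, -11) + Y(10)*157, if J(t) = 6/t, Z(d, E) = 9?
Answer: 9 + 157*√39 ≈ 989.46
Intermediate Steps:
R(B, n) = 3 (R(B, n) = 3 + 0 = 3)
W(s) = √(s + 4*s²) (W(s) = √(s + (2*s)*(2*s)) = √(s + 4*s²))
Y(D) = √39 (Y(D) = √(3*(1 + 4*3)) = √(3*(1 + 12)) = √(3*13) = √39)
Z(-11, -11) + Y(10)*157 = 9 + √39*157 = 9 + 157*√39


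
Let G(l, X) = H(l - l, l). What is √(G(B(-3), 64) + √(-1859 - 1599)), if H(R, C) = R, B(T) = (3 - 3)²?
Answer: 3458^(¼)*√I ≈ 5.4224 + 5.4224*I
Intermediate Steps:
B(T) = 0 (B(T) = 0² = 0)
G(l, X) = 0 (G(l, X) = l - l = 0)
√(G(B(-3), 64) + √(-1859 - 1599)) = √(0 + √(-1859 - 1599)) = √(0 + √(-3458)) = √(0 + I*√3458) = √(I*√3458) = 3458^(¼)*√I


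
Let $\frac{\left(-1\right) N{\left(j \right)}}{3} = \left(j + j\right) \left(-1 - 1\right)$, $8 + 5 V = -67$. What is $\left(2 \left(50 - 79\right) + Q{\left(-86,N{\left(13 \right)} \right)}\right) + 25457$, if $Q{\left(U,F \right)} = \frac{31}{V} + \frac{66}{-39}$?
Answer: $\frac{4952072}{195} \approx 25395.0$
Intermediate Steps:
$V = -15$ ($V = - \frac{8}{5} + \frac{1}{5} \left(-67\right) = - \frac{8}{5} - \frac{67}{5} = -15$)
$N{\left(j \right)} = 12 j$ ($N{\left(j \right)} = - 3 \left(j + j\right) \left(-1 - 1\right) = - 3 \cdot 2 j \left(-2\right) = - 3 \left(- 4 j\right) = 12 j$)
$Q{\left(U,F \right)} = - \frac{733}{195}$ ($Q{\left(U,F \right)} = \frac{31}{-15} + \frac{66}{-39} = 31 \left(- \frac{1}{15}\right) + 66 \left(- \frac{1}{39}\right) = - \frac{31}{15} - \frac{22}{13} = - \frac{733}{195}$)
$\left(2 \left(50 - 79\right) + Q{\left(-86,N{\left(13 \right)} \right)}\right) + 25457 = \left(2 \left(50 - 79\right) - \frac{733}{195}\right) + 25457 = \left(2 \left(-29\right) - \frac{733}{195}\right) + 25457 = \left(-58 - \frac{733}{195}\right) + 25457 = - \frac{12043}{195} + 25457 = \frac{4952072}{195}$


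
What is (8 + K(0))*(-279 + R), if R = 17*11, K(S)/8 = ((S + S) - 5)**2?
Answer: -19136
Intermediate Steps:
K(S) = 8*(-5 + 2*S)**2 (K(S) = 8*((S + S) - 5)**2 = 8*(2*S - 5)**2 = 8*(-5 + 2*S)**2)
R = 187
(8 + K(0))*(-279 + R) = (8 + 8*(-5 + 2*0)**2)*(-279 + 187) = (8 + 8*(-5 + 0)**2)*(-92) = (8 + 8*(-5)**2)*(-92) = (8 + 8*25)*(-92) = (8 + 200)*(-92) = 208*(-92) = -19136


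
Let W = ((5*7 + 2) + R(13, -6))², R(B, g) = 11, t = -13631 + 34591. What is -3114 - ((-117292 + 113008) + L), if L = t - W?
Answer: -17486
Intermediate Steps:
t = 20960
W = 2304 (W = ((5*7 + 2) + 11)² = ((35 + 2) + 11)² = (37 + 11)² = 48² = 2304)
L = 18656 (L = 20960 - 1*2304 = 20960 - 2304 = 18656)
-3114 - ((-117292 + 113008) + L) = -3114 - ((-117292 + 113008) + 18656) = -3114 - (-4284 + 18656) = -3114 - 1*14372 = -3114 - 14372 = -17486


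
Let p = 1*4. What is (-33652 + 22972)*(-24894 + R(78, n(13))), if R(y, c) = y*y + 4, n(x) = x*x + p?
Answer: 200848080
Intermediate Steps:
p = 4
n(x) = 4 + x**2 (n(x) = x*x + 4 = x**2 + 4 = 4 + x**2)
R(y, c) = 4 + y**2 (R(y, c) = y**2 + 4 = 4 + y**2)
(-33652 + 22972)*(-24894 + R(78, n(13))) = (-33652 + 22972)*(-24894 + (4 + 78**2)) = -10680*(-24894 + (4 + 6084)) = -10680*(-24894 + 6088) = -10680*(-18806) = 200848080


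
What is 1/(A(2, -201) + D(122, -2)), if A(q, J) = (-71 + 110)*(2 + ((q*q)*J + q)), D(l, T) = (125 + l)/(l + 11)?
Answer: -7/218387 ≈ -3.2053e-5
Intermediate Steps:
D(l, T) = (125 + l)/(11 + l)
A(q, J) = 78 + 39*q + 39*J*q² (A(q, J) = 39*(2 + (q²*J + q)) = 39*(2 + (J*q² + q)) = 39*(2 + (q + J*q²)) = 39*(2 + q + J*q²) = 78 + 39*q + 39*J*q²)
1/(A(2, -201) + D(122, -2)) = 1/((78 + 39*2 + 39*(-201)*2²) + (125 + 122)/(11 + 122)) = 1/((78 + 78 + 39*(-201)*4) + 247/133) = 1/((78 + 78 - 31356) + (1/133)*247) = 1/(-31200 + 13/7) = 1/(-218387/7) = -7/218387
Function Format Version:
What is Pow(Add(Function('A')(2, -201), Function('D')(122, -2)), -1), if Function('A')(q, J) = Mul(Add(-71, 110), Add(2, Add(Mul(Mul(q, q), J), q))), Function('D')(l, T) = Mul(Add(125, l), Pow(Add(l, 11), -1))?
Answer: Rational(-7, 218387) ≈ -3.2053e-5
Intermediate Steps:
Function('D')(l, T) = Mul(Pow(Add(11, l), -1), Add(125, l)) (Function('D')(l, T) = Mul(Add(125, l), Pow(Add(11, l), -1)) = Mul(Pow(Add(11, l), -1), Add(125, l)))
Function('A')(q, J) = Add(78, Mul(39, q), Mul(39, J, Pow(q, 2))) (Function('A')(q, J) = Mul(39, Add(2, Add(Mul(Pow(q, 2), J), q))) = Mul(39, Add(2, Add(Mul(J, Pow(q, 2)), q))) = Mul(39, Add(2, Add(q, Mul(J, Pow(q, 2))))) = Mul(39, Add(2, q, Mul(J, Pow(q, 2)))) = Add(78, Mul(39, q), Mul(39, J, Pow(q, 2))))
Pow(Add(Function('A')(2, -201), Function('D')(122, -2)), -1) = Pow(Add(Add(78, Mul(39, 2), Mul(39, -201, Pow(2, 2))), Mul(Pow(Add(11, 122), -1), Add(125, 122))), -1) = Pow(Add(Add(78, 78, Mul(39, -201, 4)), Mul(Pow(133, -1), 247)), -1) = Pow(Add(Add(78, 78, -31356), Mul(Rational(1, 133), 247)), -1) = Pow(Add(-31200, Rational(13, 7)), -1) = Pow(Rational(-218387, 7), -1) = Rational(-7, 218387)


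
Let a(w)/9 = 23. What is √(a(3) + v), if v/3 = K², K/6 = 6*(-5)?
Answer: 3*√10823 ≈ 312.10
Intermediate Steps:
K = -180 (K = 6*(6*(-5)) = 6*(-30) = -180)
a(w) = 207 (a(w) = 9*23 = 207)
v = 97200 (v = 3*(-180)² = 3*32400 = 97200)
√(a(3) + v) = √(207 + 97200) = √97407 = 3*√10823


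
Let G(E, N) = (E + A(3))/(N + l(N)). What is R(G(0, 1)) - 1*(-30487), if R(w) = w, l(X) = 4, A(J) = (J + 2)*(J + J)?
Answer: 30493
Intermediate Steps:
A(J) = 2*J*(2 + J) (A(J) = (2 + J)*(2*J) = 2*J*(2 + J))
G(E, N) = (30 + E)/(4 + N) (G(E, N) = (E + 2*3*(2 + 3))/(N + 4) = (E + 2*3*5)/(4 + N) = (E + 30)/(4 + N) = (30 + E)/(4 + N))
R(G(0, 1)) - 1*(-30487) = (30 + 0)/(4 + 1) - 1*(-30487) = 30/5 + 30487 = (⅕)*30 + 30487 = 6 + 30487 = 30493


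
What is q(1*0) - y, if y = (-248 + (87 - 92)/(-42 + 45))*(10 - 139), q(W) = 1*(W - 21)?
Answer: -32228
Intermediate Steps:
q(W) = -21 + W (q(W) = 1*(-21 + W) = -21 + W)
y = 32207 (y = (-248 - 5/3)*(-129) = -749/3*(-129) = 32207)
q(1*0) - y = (-21 + 1*0) - 1*32207 = (-21 + 0) - 32207 = -21 - 32207 = -32228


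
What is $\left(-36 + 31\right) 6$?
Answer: $-30$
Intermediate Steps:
$\left(-36 + 31\right) 6 = \left(-5\right) 6 = -30$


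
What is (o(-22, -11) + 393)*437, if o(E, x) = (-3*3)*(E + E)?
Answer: 344793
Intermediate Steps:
o(E, x) = -18*E
(o(-22, -11) + 393)*437 = (-18*(-22) + 393)*437 = (396 + 393)*437 = 789*437 = 344793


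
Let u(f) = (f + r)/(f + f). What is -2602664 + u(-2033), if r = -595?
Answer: -5291214598/2033 ≈ -2.6027e+6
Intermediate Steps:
u(f) = (-595 + f)/(2*f) (u(f) = (f - 595)/(f + f) = (-595 + f)/((2*f)) = (-595 + f)*(1/(2*f)) = (-595 + f)/(2*f))
-2602664 + u(-2033) = -2602664 + (½)*(-595 - 2033)/(-2033) = -2602664 + (½)*(-1/2033)*(-2628) = -2602664 + 1314/2033 = -5291214598/2033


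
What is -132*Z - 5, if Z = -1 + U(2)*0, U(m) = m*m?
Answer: 127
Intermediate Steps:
U(m) = m²
Z = -1 (Z = -1 + 2²*0 = -1 + 4*0 = -1 + 0 = -1)
-132*Z - 5 = -132*(-1) - 5 = 132 - 5 = 127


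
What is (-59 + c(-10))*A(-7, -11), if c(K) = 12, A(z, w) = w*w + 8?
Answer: -6063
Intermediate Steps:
A(z, w) = 8 + w² (A(z, w) = w² + 8 = 8 + w²)
(-59 + c(-10))*A(-7, -11) = (-59 + 12)*(8 + (-11)²) = -47*(8 + 121) = -47*129 = -6063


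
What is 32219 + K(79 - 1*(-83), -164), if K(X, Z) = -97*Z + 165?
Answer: 48292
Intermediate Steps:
K(X, Z) = 165 - 97*Z
32219 + K(79 - 1*(-83), -164) = 32219 + (165 - 97*(-164)) = 32219 + (165 + 15908) = 32219 + 16073 = 48292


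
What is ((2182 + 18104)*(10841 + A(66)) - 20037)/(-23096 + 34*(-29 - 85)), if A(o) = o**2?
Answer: -308266305/26972 ≈ -11429.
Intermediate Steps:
((2182 + 18104)*(10841 + A(66)) - 20037)/(-23096 + 34*(-29 - 85)) = ((2182 + 18104)*(10841 + 66**2) - 20037)/(-23096 + 34*(-29 - 85)) = (20286*(10841 + 4356) - 20037)/(-23096 + 34*(-114)) = (20286*15197 - 20037)/(-23096 - 3876) = (308286342 - 20037)/(-26972) = 308266305*(-1/26972) = -308266305/26972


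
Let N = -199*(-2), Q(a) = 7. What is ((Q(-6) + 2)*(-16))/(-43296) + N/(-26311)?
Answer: -280063/23732522 ≈ -0.011801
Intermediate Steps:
N = 398
((Q(-6) + 2)*(-16))/(-43296) + N/(-26311) = ((7 + 2)*(-16))/(-43296) + 398/(-26311) = (9*(-16))*(-1/43296) + 398*(-1/26311) = -144*(-1/43296) - 398/26311 = 3/902 - 398/26311 = -280063/23732522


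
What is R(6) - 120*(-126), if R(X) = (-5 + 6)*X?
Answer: 15126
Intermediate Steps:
R(X) = X (R(X) = 1*X = X)
R(6) - 120*(-126) = 6 - 120*(-126) = 6 + 15120 = 15126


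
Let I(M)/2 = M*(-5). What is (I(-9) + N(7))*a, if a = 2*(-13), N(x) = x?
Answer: -2522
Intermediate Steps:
I(M) = -10*M (I(M) = 2*(M*(-5)) = 2*(-5*M) = -10*M)
a = -26
(I(-9) + N(7))*a = (-10*(-9) + 7)*(-26) = (90 + 7)*(-26) = 97*(-26) = -2522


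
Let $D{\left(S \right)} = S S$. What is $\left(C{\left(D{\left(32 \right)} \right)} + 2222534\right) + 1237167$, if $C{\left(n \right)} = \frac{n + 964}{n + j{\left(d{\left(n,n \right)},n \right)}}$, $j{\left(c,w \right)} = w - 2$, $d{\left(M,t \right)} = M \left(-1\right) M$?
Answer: $\frac{3539275117}{1023} \approx 3.4597 \cdot 10^{6}$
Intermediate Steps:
$d{\left(M,t \right)} = - M^{2}$ ($d{\left(M,t \right)} = - M M = - M^{2}$)
$j{\left(c,w \right)} = -2 + w$
$D{\left(S \right)} = S^{2}$
$C{\left(n \right)} = \frac{964 + n}{-2 + 2 n}$ ($C{\left(n \right)} = \frac{n + 964}{n + \left(-2 + n\right)} = \frac{964 + n}{-2 + 2 n}$)
$\left(C{\left(D{\left(32 \right)} \right)} + 2222534\right) + 1237167 = \left(\frac{964 + 32^{2}}{2 \left(-1 + 32^{2}\right)} + 2222534\right) + 1237167 = \left(\frac{964 + 1024}{2 \left(-1 + 1024\right)} + 2222534\right) + 1237167 = \left(\frac{1}{2} \cdot \frac{1}{1023} \cdot 1988 + 2222534\right) + 1237167 = \left(\frac{994}{1023} + 2222534\right) + 1237167 = \frac{2273653276}{1023} + 1237167 = \frac{3539275117}{1023}$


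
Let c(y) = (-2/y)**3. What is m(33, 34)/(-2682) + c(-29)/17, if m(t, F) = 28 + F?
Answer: -12842275/555996033 ≈ -0.023098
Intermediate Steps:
c(y) = -8/y**3
m(33, 34)/(-2682) + c(-29)/17 = (28 + 34)/(-2682) - 8/(-29)**3/17 = 62*(-1/2682) - 8*(-1/24389)*(1/17) = -31/1341 + (8/24389)*(1/17) = -31/1341 + 8/414613 = -12842275/555996033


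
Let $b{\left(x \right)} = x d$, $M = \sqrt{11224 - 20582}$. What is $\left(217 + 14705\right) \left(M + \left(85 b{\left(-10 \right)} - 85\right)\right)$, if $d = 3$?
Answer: $-39319470 + 14922 i \sqrt{9358} \approx -3.9319 \cdot 10^{7} + 1.4435 \cdot 10^{6} i$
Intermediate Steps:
$M = i \sqrt{9358}$ ($M = \sqrt{-9358} = i \sqrt{9358} \approx 96.737 i$)
$b{\left(x \right)} = 3 x$ ($b{\left(x \right)} = x 3 = 3 x$)
$\left(217 + 14705\right) \left(M + \left(85 b{\left(-10 \right)} - 85\right)\right) = \left(217 + 14705\right) \left(i \sqrt{9358} + \left(85 \cdot 3 \left(-10\right) - 85\right)\right) = 14922 \left(i \sqrt{9358} + \left(85 \left(-30\right) - 85\right)\right) = 14922 \left(i \sqrt{9358} - 2635\right) = 14922 \left(-2635 + i \sqrt{9358}\right) = -39319470 + 14922 i \sqrt{9358}$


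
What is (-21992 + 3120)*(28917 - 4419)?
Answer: -462326256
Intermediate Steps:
(-21992 + 3120)*(28917 - 4419) = -18872*24498 = -462326256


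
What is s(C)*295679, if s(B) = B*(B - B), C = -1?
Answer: 0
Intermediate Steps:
s(B) = 0 (s(B) = B*0 = 0)
s(C)*295679 = 0*295679 = 0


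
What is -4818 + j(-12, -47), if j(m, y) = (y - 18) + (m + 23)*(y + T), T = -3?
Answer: -5433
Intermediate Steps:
j(m, y) = -18 + y + (-3 + y)*(23 + m) (j(m, y) = (y - 18) + (m + 23)*(y - 3) = (-18 + y) + (23 + m)*(-3 + y) = (-18 + y) + (-3 + y)*(23 + m) = -18 + y + (-3 + y)*(23 + m))
-4818 + j(-12, -47) = -4818 + (-87 - 3*(-12) + 24*(-47) - 12*(-47)) = -4818 + (-87 + 36 - 1128 + 564) = -4818 - 615 = -5433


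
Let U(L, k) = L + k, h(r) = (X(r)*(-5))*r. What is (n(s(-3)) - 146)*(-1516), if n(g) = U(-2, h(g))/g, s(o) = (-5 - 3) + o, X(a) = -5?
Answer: 2014764/11 ≈ 1.8316e+5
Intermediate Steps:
h(r) = 25*r (h(r) = (-5*(-5))*r = 25*r)
s(o) = -8 + o
n(g) = (-2 + 25*g)/g
(n(s(-3)) - 146)*(-1516) = ((25 - 2/(-8 - 3)) - 146)*(-1516) = ((25 - 2/(-11)) - 146)*(-1516) = ((25 - 2*(-1/11)) - 146)*(-1516) = ((25 + 2/11) - 146)*(-1516) = (277/11 - 146)*(-1516) = -1329/11*(-1516) = 2014764/11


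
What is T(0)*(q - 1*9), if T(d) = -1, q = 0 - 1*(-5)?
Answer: 4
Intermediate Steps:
q = 5 (q = 0 + 5 = 5)
T(0)*(q - 1*9) = -(5 - 1*9) = -(5 - 9) = -1*(-4) = 4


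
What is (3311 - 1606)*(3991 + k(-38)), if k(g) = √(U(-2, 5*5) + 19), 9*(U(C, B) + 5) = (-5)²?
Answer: 6804655 + 1705*√151/3 ≈ 6.8116e+6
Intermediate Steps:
U(C, B) = -20/9 (U(C, B) = -5 + (⅑)*(-5)² = -5 + (⅑)*25 = -5 + 25/9 = -20/9)
k(g) = √151/3 (k(g) = √(-20/9 + 19) = √(151/9) = √151/3)
(3311 - 1606)*(3991 + k(-38)) = (3311 - 1606)*(3991 + √151/3) = 1705*(3991 + √151/3) = 6804655 + 1705*√151/3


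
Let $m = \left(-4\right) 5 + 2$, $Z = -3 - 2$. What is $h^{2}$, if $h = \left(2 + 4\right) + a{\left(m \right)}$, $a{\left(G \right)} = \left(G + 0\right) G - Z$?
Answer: $112225$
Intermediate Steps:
$Z = -5$
$m = -18$ ($m = -20 + 2 = -18$)
$a{\left(G \right)} = 5 + G^{2}$ ($a{\left(G \right)} = \left(G + 0\right) G - -5 = G G + 5 = G^{2} + 5 = 5 + G^{2}$)
$h = 335$ ($h = \left(2 + 4\right) + \left(5 + \left(-18\right)^{2}\right) = 6 + \left(5 + 324\right) = 6 + 329 = 335$)
$h^{2} = 335^{2} = 112225$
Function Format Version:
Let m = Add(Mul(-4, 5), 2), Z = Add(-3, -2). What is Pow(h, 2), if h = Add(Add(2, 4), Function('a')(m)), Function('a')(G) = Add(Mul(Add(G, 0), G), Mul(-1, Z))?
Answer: 112225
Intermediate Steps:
Z = -5
m = -18 (m = Add(-20, 2) = -18)
Function('a')(G) = Add(5, Pow(G, 2)) (Function('a')(G) = Add(Mul(Add(G, 0), G), Mul(-1, -5)) = Add(Mul(G, G), 5) = Add(Pow(G, 2), 5) = Add(5, Pow(G, 2)))
h = 335 (h = Add(Add(2, 4), Add(5, Pow(-18, 2))) = Add(6, Add(5, 324)) = Add(6, 329) = 335)
Pow(h, 2) = Pow(335, 2) = 112225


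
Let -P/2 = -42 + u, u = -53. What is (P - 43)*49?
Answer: 7203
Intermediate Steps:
P = 190 (P = -2*(-42 - 53) = -2*(-95) = 190)
(P - 43)*49 = (190 - 43)*49 = 147*49 = 7203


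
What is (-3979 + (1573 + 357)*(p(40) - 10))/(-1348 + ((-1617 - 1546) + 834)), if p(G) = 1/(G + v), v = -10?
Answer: 69644/11031 ≈ 6.3135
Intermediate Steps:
p(G) = 1/(-10 + G) (p(G) = 1/(G - 10) = 1/(-10 + G))
(-3979 + (1573 + 357)*(p(40) - 10))/(-1348 + ((-1617 - 1546) + 834)) = (-3979 + (1573 + 357)*(1/(-10 + 40) - 10))/(-1348 + ((-1617 - 1546) + 834)) = (-3979 + 1930*(1/30 - 10))/(-1348 + (-3163 + 834)) = (-3979 + 1930*(1/30 - 10))/(-1348 - 2329) = (-3979 + 1930*(-299/30))/(-3677) = (-3979 - 57707/3)*(-1/3677) = -69644/3*(-1/3677) = 69644/11031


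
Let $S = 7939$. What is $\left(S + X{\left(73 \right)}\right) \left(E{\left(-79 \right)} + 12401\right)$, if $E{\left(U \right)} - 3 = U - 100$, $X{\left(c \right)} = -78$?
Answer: $96100725$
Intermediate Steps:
$E{\left(U \right)} = -97 + U$ ($E{\left(U \right)} = 3 + \left(U - 100\right) = 3 + \left(-100 + U\right) = -97 + U$)
$\left(S + X{\left(73 \right)}\right) \left(E{\left(-79 \right)} + 12401\right) = \left(7939 - 78\right) \left(\left(-97 - 79\right) + 12401\right) = 7861 \left(-176 + 12401\right) = 7861 \cdot 12225 = 96100725$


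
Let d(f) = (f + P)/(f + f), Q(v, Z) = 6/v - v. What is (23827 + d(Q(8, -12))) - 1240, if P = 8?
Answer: 1310043/58 ≈ 22587.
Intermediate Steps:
Q(v, Z) = -v + 6/v
d(f) = (8 + f)/(2*f) (d(f) = (f + 8)/(f + f) = (8 + f)/((2*f)) = (8 + f)*(1/(2*f)) = (8 + f)/(2*f))
(23827 + d(Q(8, -12))) - 1240 = (23827 + (8 + (-1*8 + 6/8))/(2*(-1*8 + 6/8))) - 1240 = (23827 + (8 + (-8 + 6*(⅛)))/(2*(-8 + 6*(⅛)))) - 1240 = (23827 + (8 + (-8 + ¾))/(2*(-8 + ¾))) - 1240 = (23827 + (8 - 29/4)/(2*(-29/4))) - 1240 = (23827 + (½)*(-4/29)*(¾)) - 1240 = (23827 - 3/58) - 1240 = 1381963/58 - 1240 = 1310043/58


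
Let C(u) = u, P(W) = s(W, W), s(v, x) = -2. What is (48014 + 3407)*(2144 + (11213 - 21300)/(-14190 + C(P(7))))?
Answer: 1565138771435/14192 ≈ 1.1028e+8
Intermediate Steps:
P(W) = -2
(48014 + 3407)*(2144 + (11213 - 21300)/(-14190 + C(P(7)))) = (48014 + 3407)*(2144 + (11213 - 21300)/(-14190 - 2)) = 51421*(2144 - 10087/(-14192)) = 51421*(2144 - 10087*(-1/14192)) = 51421*(2144 + 10087/14192) = 51421*(30437735/14192) = 1565138771435/14192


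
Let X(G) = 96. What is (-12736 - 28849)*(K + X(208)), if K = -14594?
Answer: 602899330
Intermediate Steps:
(-12736 - 28849)*(K + X(208)) = (-12736 - 28849)*(-14594 + 96) = -41585*(-14498) = 602899330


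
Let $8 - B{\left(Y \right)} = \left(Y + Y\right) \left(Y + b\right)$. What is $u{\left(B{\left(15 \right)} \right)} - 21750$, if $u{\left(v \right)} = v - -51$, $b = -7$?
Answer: $-21931$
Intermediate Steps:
$B{\left(Y \right)} = 8 - 2 Y \left(-7 + Y\right)$ ($B{\left(Y \right)} = 8 - \left(Y + Y\right) \left(Y - 7\right) = 8 - 2 Y \left(-7 + Y\right)$)
$u{\left(v \right)} = 51 + v$ ($u{\left(v \right)} = v + 51 = 51 + v$)
$u{\left(B{\left(15 \right)} \right)} - 21750 = \left(51 + \left(8 - 2 \cdot 15^{2} + 14 \cdot 15\right)\right) - 21750 = \left(51 + \left(8 - 450 + 210\right)\right) - 21750 = \left(51 - 232\right) - 21750 = -181 - 21750 = -21931$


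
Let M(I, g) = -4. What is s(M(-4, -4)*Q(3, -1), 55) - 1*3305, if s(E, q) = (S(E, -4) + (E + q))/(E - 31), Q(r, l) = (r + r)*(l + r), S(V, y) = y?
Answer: -261098/79 ≈ -3305.0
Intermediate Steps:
Q(r, l) = 2*r*(l + r) (Q(r, l) = (2*r)*(l + r) = 2*r*(l + r))
s(E, q) = (-4 + E + q)/(-31 + E) (s(E, q) = (-4 + (E + q))/(E - 31) = (-4 + E + q)/(-31 + E))
s(M(-4, -4)*Q(3, -1), 55) - 1*3305 = (-4 - 8*3*(-1 + 3) + 55)/(-31 - 8*3*(-1 + 3)) - 1*3305 = (-4 - 8*3*2 + 55)/(-31 - 8*3*2) - 3305 = (-4 - 4*12 + 55)/(-31 - 4*12) - 3305 = (-4 - 48 + 55)/(-31 - 48) - 3305 = 3/(-79) - 3305 = -1/79*3 - 3305 = -3/79 - 3305 = -261098/79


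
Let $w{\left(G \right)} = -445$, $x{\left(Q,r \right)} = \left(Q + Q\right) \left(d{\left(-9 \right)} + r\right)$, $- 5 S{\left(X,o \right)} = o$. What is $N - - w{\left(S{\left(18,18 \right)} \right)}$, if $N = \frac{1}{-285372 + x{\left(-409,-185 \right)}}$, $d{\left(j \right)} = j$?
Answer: $- \frac{56372601}{126680} \approx -445.0$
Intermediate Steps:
$S{\left(X,o \right)} = - \frac{o}{5}$
$x{\left(Q,r \right)} = 2 Q \left(-9 + r\right)$ ($x{\left(Q,r \right)} = \left(Q + Q\right) \left(-9 + r\right) = 2 Q \left(-9 + r\right)$)
$N = - \frac{1}{126680}$ ($N = \frac{1}{-285372 + 2 \left(-409\right) \left(-9 - 185\right)} = \frac{1}{-285372 + 2 \left(-409\right) \left(-194\right)} = \frac{1}{-285372 + 158692} = \frac{1}{-126680} = - \frac{1}{126680} \approx -7.8939 \cdot 10^{-6}$)
$N - - w{\left(S{\left(18,18 \right)} \right)} = - \frac{1}{126680} - \left(-1\right) \left(-445\right) = - \frac{1}{126680} - 445 = - \frac{56372601}{126680}$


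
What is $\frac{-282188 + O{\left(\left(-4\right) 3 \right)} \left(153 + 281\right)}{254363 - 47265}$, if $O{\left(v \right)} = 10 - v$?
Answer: $- \frac{136320}{103549} \approx -1.3165$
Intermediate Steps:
$\frac{-282188 + O{\left(\left(-4\right) 3 \right)} \left(153 + 281\right)}{254363 - 47265} = \frac{-282188 + \left(10 - \left(-4\right) 3\right) \left(153 + 281\right)}{254363 - 47265} = \frac{-282188 + \left(10 - -12\right) 434}{207098} = \left(-282188 + \left(10 + 12\right) 434\right) \frac{1}{207098} = \left(-282188 + 22 \cdot 434\right) \frac{1}{207098} = \left(-282188 + 9548\right) \frac{1}{207098} = \left(-272640\right) \frac{1}{207098} = - \frac{136320}{103549}$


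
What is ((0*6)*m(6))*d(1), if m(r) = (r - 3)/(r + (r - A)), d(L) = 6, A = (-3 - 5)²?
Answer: 0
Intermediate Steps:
A = 64 (A = (-8)² = 64)
m(r) = (-3 + r)/(-64 + 2*r) (m(r) = (r - 3)/(r + (r - 1*64)) = (-3 + r)/(r + (r - 64)) = (-3 + r)/(r + (-64 + r)) = (-3 + r)/(-64 + 2*r))
((0*6)*m(6))*d(1) = ((0*6)*((-3 + 6)/(2*(-32 + 6))))*6 = (0*((½)*3/(-26)))*6 = (0*((½)*(-1/26)*3))*6 = (0*(-3/52))*6 = 0*6 = 0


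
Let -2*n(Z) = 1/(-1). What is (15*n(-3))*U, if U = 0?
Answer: 0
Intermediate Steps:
n(Z) = 1/2 (n(Z) = -1/(2*(-1)) = -(-1)/2 = -1/2*(-1) = 1/2)
(15*n(-3))*U = (15*(1/2))*0 = (15/2)*0 = 0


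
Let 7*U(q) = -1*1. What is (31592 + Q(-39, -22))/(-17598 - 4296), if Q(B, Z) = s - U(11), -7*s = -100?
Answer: -221245/153258 ≈ -1.4436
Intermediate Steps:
U(q) = -⅐ (U(q) = (-1*1)/7 = (⅐)*(-1) = -⅐)
s = 100/7 (s = -⅐*(-100) = 100/7 ≈ 14.286)
Q(B, Z) = 101/7 (Q(B, Z) = 100/7 - 1*(-⅐) = 100/7 + ⅐ = 101/7)
(31592 + Q(-39, -22))/(-17598 - 4296) = (31592 + 101/7)/(-17598 - 4296) = (221245/7)/(-21894) = (221245/7)*(-1/21894) = -221245/153258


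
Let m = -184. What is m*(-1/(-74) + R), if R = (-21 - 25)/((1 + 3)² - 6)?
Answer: 156124/185 ≈ 843.91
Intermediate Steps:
R = -23/5 (R = -46/(4² - 6) = -46/(16 - 6) = -46/10 = -46*⅒ = -23/5 ≈ -4.6000)
m*(-1/(-74) + R) = -184*(-1/(-74) - 23/5) = -184*(-1*(-1/74) - 23/5) = -184*(1/74 - 23/5) = -184*(-1697/370) = 156124/185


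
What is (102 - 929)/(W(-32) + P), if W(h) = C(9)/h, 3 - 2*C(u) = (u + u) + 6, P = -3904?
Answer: 52928/249835 ≈ 0.21185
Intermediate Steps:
C(u) = -3/2 - u (C(u) = 3/2 - ((u + u) + 6)/2 = 3/2 - (2*u + 6)/2 = 3/2 - (6 + 2*u)/2 = 3/2 + (-3 - u) = -3/2 - u)
W(h) = -21/(2*h) (W(h) = (-3/2 - 1*9)/h = (-3/2 - 9)/h = -21/(2*h))
(102 - 929)/(W(-32) + P) = (102 - 929)/(-21/2/(-32) - 3904) = -827/(-21/2*(-1/32) - 3904) = -827/(21/64 - 3904) = -827/(-249835/64) = -827*(-64/249835) = 52928/249835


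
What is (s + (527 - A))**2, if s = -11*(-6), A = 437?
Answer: 24336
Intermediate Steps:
s = 66
(s + (527 - A))**2 = (66 + (527 - 1*437))**2 = (66 + (527 - 437))**2 = (66 + 90)**2 = 156**2 = 24336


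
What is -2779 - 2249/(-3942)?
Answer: -10952569/3942 ≈ -2778.4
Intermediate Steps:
-2779 - 2249/(-3942) = -2779 - 2249*(-1)/3942 = -2779 - 1*(-2249/3942) = -2779 + 2249/3942 = -10952569/3942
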